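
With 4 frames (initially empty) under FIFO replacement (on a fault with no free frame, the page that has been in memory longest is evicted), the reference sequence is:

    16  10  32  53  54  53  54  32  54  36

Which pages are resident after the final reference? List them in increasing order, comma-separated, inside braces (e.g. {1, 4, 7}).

16: fault, frames (16)
10: fault, frames (16 10)
32: fault, frames (16 10 32)
53: fault, frames (16 10 32 53)
54: fault, evict 16, frames (10 32 53 54)
53: hit
54: hit
32: hit
54: hit
36: fault, evict 10, frames (32 53 54 36)

{32, 36, 53, 54}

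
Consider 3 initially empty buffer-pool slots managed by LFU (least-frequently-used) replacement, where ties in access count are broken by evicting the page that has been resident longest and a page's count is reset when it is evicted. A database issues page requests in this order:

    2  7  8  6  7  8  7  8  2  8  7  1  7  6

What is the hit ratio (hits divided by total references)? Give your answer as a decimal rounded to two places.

2: miss, frames {2}
7: miss, frames {2,7}
8: miss, frames {2,7,8}
6: miss, evict 2, frames {7,8,6}
7: hit
8: hit
7: hit
8: hit
2: miss, evict 6, frames {7,8,2}
8: hit
7: hit
1: miss, evict 2, frames {7,8,1}
7: hit
6: miss, evict 1, frames {7,8,6}
Hits: 7 of 14 references → 7/14 = 0.5000.

0.50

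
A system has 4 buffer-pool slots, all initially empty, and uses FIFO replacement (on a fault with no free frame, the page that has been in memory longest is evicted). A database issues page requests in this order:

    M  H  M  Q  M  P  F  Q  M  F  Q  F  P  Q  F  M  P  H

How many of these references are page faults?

7

M: miss, frames {M}
H: miss, frames {M,H}
M: hit
Q: miss, frames {M,H,Q}
M: hit
P: miss, frames {M,H,Q,P}
F: miss, evict M, frames {H,Q,P,F}
Q: hit
M: miss, evict H, frames {Q,P,F,M}
F: hit
Q: hit
F: hit
P: hit
Q: hit
F: hit
M: hit
P: hit
H: miss, evict Q, frames {P,F,M,H}
Page faults: 7.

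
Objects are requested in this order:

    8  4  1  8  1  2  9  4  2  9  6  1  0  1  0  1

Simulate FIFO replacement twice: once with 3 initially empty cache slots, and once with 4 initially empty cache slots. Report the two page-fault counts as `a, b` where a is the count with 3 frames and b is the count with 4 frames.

9, 8

3 frames: F F F . . F F F . . F F F . . . → 9 faults.
4 frames: F F F . . F F . . . F . F F . . → 8 faults.
8 < 9: adding a frame reduced faults, as is typical.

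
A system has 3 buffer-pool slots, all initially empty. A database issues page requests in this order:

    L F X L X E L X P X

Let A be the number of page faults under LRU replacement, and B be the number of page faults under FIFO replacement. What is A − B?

-2

Under LRU: F F F . . F . . F . → 5 faults.
Under FIFO: F F F . . F F . F F → 7 faults.
A − B = 5 − 7 = -2.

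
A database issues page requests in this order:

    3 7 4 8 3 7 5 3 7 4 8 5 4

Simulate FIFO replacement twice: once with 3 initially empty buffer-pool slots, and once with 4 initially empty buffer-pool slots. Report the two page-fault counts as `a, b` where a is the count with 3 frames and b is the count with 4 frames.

9, 10

3 frames: F F F F F F F . . F F . . → 9 faults.
4 frames: F F F F . . F F F F F F . → 10 faults.
10 > 9: adding a frame increased faults — Belady's anomaly.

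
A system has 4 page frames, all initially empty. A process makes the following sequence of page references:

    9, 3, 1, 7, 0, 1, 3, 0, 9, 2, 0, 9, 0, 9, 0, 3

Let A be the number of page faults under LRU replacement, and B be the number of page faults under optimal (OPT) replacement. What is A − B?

1

Under LRU: F F F F F . . . F F . . . . . . → 7 faults.
Under OPT: F F F F F . . . . F . . . . . . → 6 faults.
A − B = 7 − 6 = 1.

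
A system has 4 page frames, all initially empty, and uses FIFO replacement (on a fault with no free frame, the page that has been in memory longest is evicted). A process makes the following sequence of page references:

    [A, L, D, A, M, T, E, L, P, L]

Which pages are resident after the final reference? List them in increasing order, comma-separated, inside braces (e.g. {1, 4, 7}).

A → miss, frames [A]
L → miss, frames [A, L]
D → miss, frames [A, L, D]
A → hit
M → miss, frames [A, L, D, M]
T → miss, evict A, frames [L, D, M, T]
E → miss, evict L, frames [D, M, T, E]
L → miss, evict D, frames [M, T, E, L]
P → miss, evict M, frames [T, E, L, P]
L → hit

{E, L, P, T}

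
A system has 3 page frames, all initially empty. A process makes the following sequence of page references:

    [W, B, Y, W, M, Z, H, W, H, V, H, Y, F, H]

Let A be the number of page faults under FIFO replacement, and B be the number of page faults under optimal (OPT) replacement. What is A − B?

Under FIFO: F F F . F F F F . F . F F F → 11 faults.
Under OPT: F F F . F F F . . F . . F . → 8 faults.
A − B = 11 − 8 = 3.

3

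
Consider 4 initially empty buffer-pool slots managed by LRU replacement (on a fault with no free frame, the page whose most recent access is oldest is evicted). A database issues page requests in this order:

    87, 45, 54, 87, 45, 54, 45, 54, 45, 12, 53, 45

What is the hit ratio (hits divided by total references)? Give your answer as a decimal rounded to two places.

87 → fault, frames (87)
45 → fault, frames (87 45)
54 → fault, frames (87 45 54)
87 → hit
45 → hit
54 → hit
45 → hit
54 → hit
45 → hit
12 → fault, frames (87 54 45 12)
53 → fault, evict 87, frames (54 45 12 53)
45 → hit
Hits: 7 of 12 references → 7/12 = 0.5833.

0.58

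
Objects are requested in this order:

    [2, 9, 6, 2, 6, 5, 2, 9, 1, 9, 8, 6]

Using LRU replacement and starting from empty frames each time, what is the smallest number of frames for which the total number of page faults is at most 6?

f=1: 12 faults
f=2: 10 faults
f=3: 8 faults
f=4: 7 faults
f=5: 7 faults
f=6: 6 faults
Smallest f with faults ≤ 6 is 6.

6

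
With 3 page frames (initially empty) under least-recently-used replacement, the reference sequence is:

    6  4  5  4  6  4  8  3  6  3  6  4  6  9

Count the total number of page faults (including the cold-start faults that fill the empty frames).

6: miss, frames [6]
4: miss, frames [6, 4]
5: miss, frames [6, 4, 5]
4: hit
6: hit
4: hit
8: miss, evict 5, frames [6, 4, 8]
3: miss, evict 6, frames [4, 8, 3]
6: miss, evict 4, frames [8, 3, 6]
3: hit
6: hit
4: miss, evict 8, frames [3, 6, 4]
6: hit
9: miss, evict 3, frames [4, 6, 9]
Page faults: 8.

8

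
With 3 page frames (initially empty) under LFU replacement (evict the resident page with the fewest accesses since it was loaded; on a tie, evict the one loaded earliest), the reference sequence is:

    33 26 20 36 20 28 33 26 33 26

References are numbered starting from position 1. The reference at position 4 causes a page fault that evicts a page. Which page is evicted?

33

pos 1: 33 -> miss, frames (33)
pos 2: 26 -> miss, frames (33 26)
pos 3: 20 -> miss, frames (33 26 20)
pos 4: 36 -> miss, evict 33, frames (26 20 36)
At position 4, page 33 is evicted.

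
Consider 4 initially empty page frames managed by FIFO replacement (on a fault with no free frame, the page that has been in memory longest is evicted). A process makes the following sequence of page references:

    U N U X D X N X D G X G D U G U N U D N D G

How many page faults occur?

U: fault, frames (U)
N: fault, frames (U N)
U: hit
X: fault, frames (U N X)
D: fault, frames (U N X D)
X: hit
N: hit
X: hit
D: hit
G: fault, evict U, frames (N X D G)
X: hit
G: hit
D: hit
U: fault, evict N, frames (X D G U)
G: hit
U: hit
N: fault, evict X, frames (D G U N)
U: hit
D: hit
N: hit
D: hit
G: hit
Page faults: 7.

7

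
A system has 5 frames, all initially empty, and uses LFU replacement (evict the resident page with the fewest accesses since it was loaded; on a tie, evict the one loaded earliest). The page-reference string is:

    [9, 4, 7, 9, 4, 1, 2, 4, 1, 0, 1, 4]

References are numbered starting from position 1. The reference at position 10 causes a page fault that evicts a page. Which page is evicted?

pos 1: 9 -> miss, frames {9}
pos 2: 4 -> miss, frames {9,4}
pos 3: 7 -> miss, frames {9,4,7}
pos 4: 9 -> hit
pos 5: 4 -> hit
pos 6: 1 -> miss, frames {9,4,7,1}
pos 7: 2 -> miss, frames {9,4,7,1,2}
pos 8: 4 -> hit
pos 9: 1 -> hit
pos 10: 0 -> miss, evict 7, frames {9,4,1,2,0}
At position 10, page 7 is evicted.

7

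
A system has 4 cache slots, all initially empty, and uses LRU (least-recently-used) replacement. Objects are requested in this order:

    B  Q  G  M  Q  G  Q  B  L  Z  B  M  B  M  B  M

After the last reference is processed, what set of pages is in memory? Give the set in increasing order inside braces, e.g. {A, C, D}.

{B, L, M, Z}

B → miss, frames [B]
Q → miss, frames [B, Q]
G → miss, frames [B, Q, G]
M → miss, frames [B, Q, G, M]
Q → hit
G → hit
Q → hit
B → hit
L → miss, evict M, frames [G, Q, B, L]
Z → miss, evict G, frames [Q, B, L, Z]
B → hit
M → miss, evict Q, frames [L, Z, B, M]
B → hit
M → hit
B → hit
M → hit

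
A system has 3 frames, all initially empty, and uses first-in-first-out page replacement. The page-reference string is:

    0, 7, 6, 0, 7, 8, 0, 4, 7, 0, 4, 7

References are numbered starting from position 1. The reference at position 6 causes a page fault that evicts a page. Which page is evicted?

pos 1: 0 → fault, frames [0]
pos 2: 7 → fault, frames [0, 7]
pos 3: 6 → fault, frames [0, 7, 6]
pos 4: 0 → hit
pos 5: 7 → hit
pos 6: 8 → fault, evict 0, frames [7, 6, 8]
At position 6, page 0 is evicted.

0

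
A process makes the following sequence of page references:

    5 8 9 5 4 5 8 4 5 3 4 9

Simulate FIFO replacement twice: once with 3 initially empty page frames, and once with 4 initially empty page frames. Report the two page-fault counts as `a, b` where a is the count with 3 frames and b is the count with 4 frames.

9, 5

3 frames: F F F . F F F . . F F F → 9 faults.
4 frames: F F F . F . . . . F . . → 5 faults.
5 < 9: adding a frame reduced faults, as is typical.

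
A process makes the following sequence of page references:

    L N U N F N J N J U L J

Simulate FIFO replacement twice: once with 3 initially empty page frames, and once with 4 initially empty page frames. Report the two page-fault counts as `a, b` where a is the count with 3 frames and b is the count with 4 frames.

3 frames: F F F . F . F F . F F F → 9 faults.
4 frames: F F F . F . F . . . F . → 6 faults.
6 < 9: adding a frame reduced faults, as is typical.

9, 6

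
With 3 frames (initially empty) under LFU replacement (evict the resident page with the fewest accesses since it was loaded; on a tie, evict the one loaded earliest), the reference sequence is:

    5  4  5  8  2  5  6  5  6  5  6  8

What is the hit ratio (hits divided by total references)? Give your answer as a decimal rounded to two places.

5 → fault, frames (5)
4 → fault, frames (5 4)
5 → hit
8 → fault, frames (5 4 8)
2 → fault, evict 4, frames (5 8 2)
5 → hit
6 → fault, evict 8, frames (5 2 6)
5 → hit
6 → hit
5 → hit
6 → hit
8 → fault, evict 2, frames (5 6 8)
Hits: 6 of 12 references → 6/12 = 0.5000.

0.50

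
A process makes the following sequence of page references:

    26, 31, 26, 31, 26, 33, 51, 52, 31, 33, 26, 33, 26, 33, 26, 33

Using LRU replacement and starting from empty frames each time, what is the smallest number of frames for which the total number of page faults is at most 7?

f=1: 16 faults
f=2: 8 faults
f=3: 8 faults
f=4: 7 faults
f=5: 5 faults
Smallest f with faults ≤ 7 is 4.

4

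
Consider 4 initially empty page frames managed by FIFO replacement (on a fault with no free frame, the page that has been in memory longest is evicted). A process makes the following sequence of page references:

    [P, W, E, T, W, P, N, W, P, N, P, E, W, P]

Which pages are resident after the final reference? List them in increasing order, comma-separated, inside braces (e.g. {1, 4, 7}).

P -> miss, frames [P]
W -> miss, frames [P, W]
E -> miss, frames [P, W, E]
T -> miss, frames [P, W, E, T]
W -> hit
P -> hit
N -> miss, evict P, frames [W, E, T, N]
W -> hit
P -> miss, evict W, frames [E, T, N, P]
N -> hit
P -> hit
E -> hit
W -> miss, evict E, frames [T, N, P, W]
P -> hit

{N, P, T, W}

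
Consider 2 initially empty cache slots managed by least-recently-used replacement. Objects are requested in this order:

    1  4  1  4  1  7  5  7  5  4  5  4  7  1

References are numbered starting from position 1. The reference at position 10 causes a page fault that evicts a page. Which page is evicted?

7

pos 1: 1 -> miss, frames (1)
pos 2: 4 -> miss, frames (1 4)
pos 3: 1 -> hit
pos 4: 4 -> hit
pos 5: 1 -> hit
pos 6: 7 -> miss, evict 4, frames (1 7)
pos 7: 5 -> miss, evict 1, frames (7 5)
pos 8: 7 -> hit
pos 9: 5 -> hit
pos 10: 4 -> miss, evict 7, frames (5 4)
At position 10, page 7 is evicted.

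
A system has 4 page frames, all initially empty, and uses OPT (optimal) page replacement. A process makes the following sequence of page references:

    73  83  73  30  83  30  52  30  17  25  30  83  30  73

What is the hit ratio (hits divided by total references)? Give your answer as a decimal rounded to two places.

73 -> fault, frames (73)
83 -> fault, frames (73 83)
73 -> hit
30 -> fault, frames (73 83 30)
83 -> hit
30 -> hit
52 -> fault, frames (73 83 30 52)
30 -> hit
17 -> fault, evict 52, frames (73 83 30 17)
25 -> fault, evict 17, frames (73 83 30 25)
30 -> hit
83 -> hit
30 -> hit
73 -> hit
Hits: 8 of 14 references → 8/14 = 0.5714.

0.57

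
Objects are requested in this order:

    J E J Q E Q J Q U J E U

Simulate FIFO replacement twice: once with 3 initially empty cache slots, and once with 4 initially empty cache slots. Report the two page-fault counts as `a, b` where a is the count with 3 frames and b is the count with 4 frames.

6, 4

3 frames: F F . F . . . . F F F . → 6 faults.
4 frames: F F . F . . . . F . . . → 4 faults.
4 < 6: adding a frame reduced faults, as is typical.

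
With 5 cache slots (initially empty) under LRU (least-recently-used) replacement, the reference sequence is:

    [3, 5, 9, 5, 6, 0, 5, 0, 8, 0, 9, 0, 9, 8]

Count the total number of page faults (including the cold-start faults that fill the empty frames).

6

3: fault, frames [3]
5: fault, frames [3, 5]
9: fault, frames [3, 5, 9]
5: hit
6: fault, frames [3, 9, 5, 6]
0: fault, frames [3, 9, 5, 6, 0]
5: hit
0: hit
8: fault, evict 3, frames [9, 6, 5, 0, 8]
0: hit
9: hit
0: hit
9: hit
8: hit
Page faults: 6.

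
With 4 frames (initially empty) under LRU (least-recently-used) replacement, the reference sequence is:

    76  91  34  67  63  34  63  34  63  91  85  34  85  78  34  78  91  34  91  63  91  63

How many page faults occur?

76 → fault, frames {76}
91 → fault, frames {76,91}
34 → fault, frames {76,91,34}
67 → fault, frames {76,91,34,67}
63 → fault, evict 76, frames {91,34,67,63}
34 → hit
63 → hit
34 → hit
63 → hit
91 → hit
85 → fault, evict 67, frames {34,63,91,85}
34 → hit
85 → hit
78 → fault, evict 63, frames {91,34,85,78}
34 → hit
78 → hit
91 → hit
34 → hit
91 → hit
63 → fault, evict 85, frames {78,34,91,63}
91 → hit
63 → hit
Page faults: 8.

8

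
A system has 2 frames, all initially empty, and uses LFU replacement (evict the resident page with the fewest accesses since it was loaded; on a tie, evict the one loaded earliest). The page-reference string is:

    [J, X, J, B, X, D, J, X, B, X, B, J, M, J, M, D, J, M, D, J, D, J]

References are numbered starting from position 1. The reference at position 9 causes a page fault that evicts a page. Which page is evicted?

pos 1: J → fault, frames [J]
pos 2: X → fault, frames [J, X]
pos 3: J → hit
pos 4: B → fault, evict X, frames [J, B]
pos 5: X → fault, evict B, frames [J, X]
pos 6: D → fault, evict X, frames [J, D]
pos 7: J → hit
pos 8: X → fault, evict D, frames [J, X]
pos 9: B → fault, evict X, frames [J, B]
At position 9, page X is evicted.

X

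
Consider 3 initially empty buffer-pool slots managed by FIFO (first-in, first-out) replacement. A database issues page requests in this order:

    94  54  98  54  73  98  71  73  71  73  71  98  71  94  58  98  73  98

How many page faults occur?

9

94 → fault, frames {94}
54 → fault, frames {94,54}
98 → fault, frames {94,54,98}
54 → hit
73 → fault, evict 94, frames {54,98,73}
98 → hit
71 → fault, evict 54, frames {98,73,71}
73 → hit
71 → hit
73 → hit
71 → hit
98 → hit
71 → hit
94 → fault, evict 98, frames {73,71,94}
58 → fault, evict 73, frames {71,94,58}
98 → fault, evict 71, frames {94,58,98}
73 → fault, evict 94, frames {58,98,73}
98 → hit
Page faults: 9.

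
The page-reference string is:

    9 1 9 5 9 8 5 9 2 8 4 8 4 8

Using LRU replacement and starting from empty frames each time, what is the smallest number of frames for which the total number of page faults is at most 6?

f=1: 14 faults
f=2: 9 faults
f=3: 7 faults
f=4: 6 faults
f=5: 6 faults
f=6: 6 faults
Smallest f with faults ≤ 6 is 4.

4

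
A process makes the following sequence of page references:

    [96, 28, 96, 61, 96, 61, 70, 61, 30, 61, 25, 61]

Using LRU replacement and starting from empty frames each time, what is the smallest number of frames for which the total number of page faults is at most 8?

f=1: 12 faults
f=2: 6 faults
f=3: 6 faults
f=4: 6 faults
f=5: 6 faults
f=6: 6 faults
Smallest f with faults ≤ 8 is 2.

2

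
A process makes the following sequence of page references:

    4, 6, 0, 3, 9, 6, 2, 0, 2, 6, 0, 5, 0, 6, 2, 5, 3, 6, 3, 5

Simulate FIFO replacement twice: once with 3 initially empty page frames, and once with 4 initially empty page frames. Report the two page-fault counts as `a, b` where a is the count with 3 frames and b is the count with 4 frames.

13, 10

3 frames: F F F F F F F F . . . F . F F . F . . F → 13 faults.
4 frames: F F F F F . F . . F F F . . . . F . . . → 10 faults.
10 < 13: adding a frame reduced faults, as is typical.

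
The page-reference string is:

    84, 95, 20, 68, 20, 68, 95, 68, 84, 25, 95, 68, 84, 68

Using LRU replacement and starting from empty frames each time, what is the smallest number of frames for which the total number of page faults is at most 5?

4

f=1: 14 faults
f=2: 10 faults
f=3: 9 faults
f=4: 5 faults
f=5: 5 faults
Smallest f with faults ≤ 5 is 4.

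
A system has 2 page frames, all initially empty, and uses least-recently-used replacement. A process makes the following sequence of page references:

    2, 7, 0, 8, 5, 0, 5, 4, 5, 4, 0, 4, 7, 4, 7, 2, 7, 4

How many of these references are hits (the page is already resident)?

2 -> fault, frames [2]
7 -> fault, frames [2, 7]
0 -> fault, evict 2, frames [7, 0]
8 -> fault, evict 7, frames [0, 8]
5 -> fault, evict 0, frames [8, 5]
0 -> fault, evict 8, frames [5, 0]
5 -> hit
4 -> fault, evict 0, frames [5, 4]
5 -> hit
4 -> hit
0 -> fault, evict 5, frames [4, 0]
4 -> hit
7 -> fault, evict 0, frames [4, 7]
4 -> hit
7 -> hit
2 -> fault, evict 4, frames [7, 2]
7 -> hit
4 -> fault, evict 2, frames [7, 4]
Hits: 7.

7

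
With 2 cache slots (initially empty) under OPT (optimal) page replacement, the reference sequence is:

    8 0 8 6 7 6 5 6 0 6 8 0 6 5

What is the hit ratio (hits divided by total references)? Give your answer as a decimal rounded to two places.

8 → fault, frames {8}
0 → fault, frames {8,0}
8 → hit
6 → fault, evict 8, frames {0,6}
7 → fault, evict 0, frames {6,7}
6 → hit
5 → fault, evict 7, frames {6,5}
6 → hit
0 → fault, evict 5, frames {6,0}
6 → hit
8 → fault, evict 6, frames {0,8}
0 → hit
6 → fault, evict 8, frames {0,6}
5 → fault, evict 6, frames {0,5}
Hits: 5 of 14 references → 5/14 = 0.3571.

0.36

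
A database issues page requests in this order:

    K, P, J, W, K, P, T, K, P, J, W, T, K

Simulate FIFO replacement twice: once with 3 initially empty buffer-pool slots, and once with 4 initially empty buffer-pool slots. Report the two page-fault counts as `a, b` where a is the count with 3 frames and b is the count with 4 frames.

3 frames: F F F F F F F . . F F . F → 10 faults.
4 frames: F F F F . . F F F F F F F → 11 faults.
11 > 10: adding a frame increased faults — Belady's anomaly.

10, 11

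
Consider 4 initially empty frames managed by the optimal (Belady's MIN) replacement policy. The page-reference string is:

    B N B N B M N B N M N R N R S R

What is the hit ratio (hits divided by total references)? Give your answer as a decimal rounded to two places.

0.69

B -> fault, frames {B}
N -> fault, frames {B,N}
B -> hit
N -> hit
B -> hit
M -> fault, frames {B,N,M}
N -> hit
B -> hit
N -> hit
M -> hit
N -> hit
R -> fault, frames {B,N,M,R}
N -> hit
R -> hit
S -> fault, evict M, frames {B,N,R,S}
R -> hit
Hits: 11 of 16 references → 11/16 = 0.6875.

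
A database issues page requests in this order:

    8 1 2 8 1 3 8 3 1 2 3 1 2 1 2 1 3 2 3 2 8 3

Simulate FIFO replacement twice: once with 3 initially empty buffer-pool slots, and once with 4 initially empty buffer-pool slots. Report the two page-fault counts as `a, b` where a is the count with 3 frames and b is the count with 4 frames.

3 frames: F F F . . F F . F F F . . . . . . . . . F . → 9 faults.
4 frames: F F F . . F . . . . . . . . . . . . . . . . → 4 faults.
4 < 9: adding a frame reduced faults, as is typical.

9, 4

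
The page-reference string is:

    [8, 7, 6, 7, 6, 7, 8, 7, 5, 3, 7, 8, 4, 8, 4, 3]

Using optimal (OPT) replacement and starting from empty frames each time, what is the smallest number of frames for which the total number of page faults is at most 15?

f=1: 16 faults
f=2: 9 faults
f=3: 6 faults
f=4: 6 faults
f=5: 6 faults
f=6: 6 faults
Smallest f with faults ≤ 15 is 2.

2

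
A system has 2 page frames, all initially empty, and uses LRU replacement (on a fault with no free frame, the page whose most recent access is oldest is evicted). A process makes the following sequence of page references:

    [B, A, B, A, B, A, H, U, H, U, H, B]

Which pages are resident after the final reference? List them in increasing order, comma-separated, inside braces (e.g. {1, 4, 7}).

{B, H}

B → miss, frames {B}
A → miss, frames {B,A}
B → hit
A → hit
B → hit
A → hit
H → miss, evict B, frames {A,H}
U → miss, evict A, frames {H,U}
H → hit
U → hit
H → hit
B → miss, evict U, frames {H,B}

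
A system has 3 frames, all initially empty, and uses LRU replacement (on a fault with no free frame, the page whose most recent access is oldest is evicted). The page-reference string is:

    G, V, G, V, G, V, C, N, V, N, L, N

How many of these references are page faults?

G → miss, frames [G]
V → miss, frames [G, V]
G → hit
V → hit
G → hit
V → hit
C → miss, frames [G, V, C]
N → miss, evict G, frames [V, C, N]
V → hit
N → hit
L → miss, evict C, frames [V, N, L]
N → hit
Page faults: 5.

5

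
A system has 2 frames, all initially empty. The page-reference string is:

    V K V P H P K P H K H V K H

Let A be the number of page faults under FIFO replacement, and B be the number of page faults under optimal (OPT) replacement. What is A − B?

Under FIFO: F F . F F . F F F F . F . F → 10 faults.
Under OPT: F F . F F . F . F . . F . F → 8 faults.
A − B = 10 − 8 = 2.

2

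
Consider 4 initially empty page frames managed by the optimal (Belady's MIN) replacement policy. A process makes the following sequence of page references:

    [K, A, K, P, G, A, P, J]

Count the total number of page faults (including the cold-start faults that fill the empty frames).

5

K: fault, frames {K}
A: fault, frames {K,A}
K: hit
P: fault, frames {K,A,P}
G: fault, frames {K,A,P,G}
A: hit
P: hit
J: fault, evict G, frames {K,A,P,J}
Page faults: 5.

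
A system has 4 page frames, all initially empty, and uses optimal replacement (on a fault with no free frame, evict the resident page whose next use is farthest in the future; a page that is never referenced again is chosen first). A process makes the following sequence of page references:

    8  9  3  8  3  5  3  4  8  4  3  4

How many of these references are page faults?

5

8: fault, frames [8]
9: fault, frames [8, 9]
3: fault, frames [8, 9, 3]
8: hit
3: hit
5: fault, frames [8, 9, 3, 5]
3: hit
4: fault, evict 5, frames [8, 9, 3, 4]
8: hit
4: hit
3: hit
4: hit
Page faults: 5.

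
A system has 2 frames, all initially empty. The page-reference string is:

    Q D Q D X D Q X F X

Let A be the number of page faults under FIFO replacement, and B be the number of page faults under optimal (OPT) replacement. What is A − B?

1

Under FIFO: F F . . F . F . F F → 6 faults.
Under OPT: F F . . F . F . F . → 5 faults.
A − B = 6 − 5 = 1.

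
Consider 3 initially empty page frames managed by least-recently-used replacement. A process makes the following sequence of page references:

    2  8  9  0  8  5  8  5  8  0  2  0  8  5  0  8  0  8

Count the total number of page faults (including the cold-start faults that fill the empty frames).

7

2 → miss, frames (2)
8 → miss, frames (2 8)
9 → miss, frames (2 8 9)
0 → miss, evict 2, frames (8 9 0)
8 → hit
5 → miss, evict 9, frames (0 8 5)
8 → hit
5 → hit
8 → hit
0 → hit
2 → miss, evict 5, frames (8 0 2)
0 → hit
8 → hit
5 → miss, evict 2, frames (0 8 5)
0 → hit
8 → hit
0 → hit
8 → hit
Page faults: 7.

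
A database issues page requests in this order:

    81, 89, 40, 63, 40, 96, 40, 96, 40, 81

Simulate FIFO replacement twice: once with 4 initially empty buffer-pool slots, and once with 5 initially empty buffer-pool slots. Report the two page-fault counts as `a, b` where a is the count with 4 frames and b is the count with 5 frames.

4 frames: F F F F . F . . . F → 6 faults.
5 frames: F F F F . F . . . . → 5 faults.
5 < 6: adding a frame reduced faults, as is typical.

6, 5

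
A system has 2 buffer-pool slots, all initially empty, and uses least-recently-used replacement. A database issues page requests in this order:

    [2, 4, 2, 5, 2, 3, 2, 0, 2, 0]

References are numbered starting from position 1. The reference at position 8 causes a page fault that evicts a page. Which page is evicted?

3

pos 1: 2 → fault, frames [2]
pos 2: 4 → fault, frames [2, 4]
pos 3: 2 → hit
pos 4: 5 → fault, evict 4, frames [2, 5]
pos 5: 2 → hit
pos 6: 3 → fault, evict 5, frames [2, 3]
pos 7: 2 → hit
pos 8: 0 → fault, evict 3, frames [2, 0]
At position 8, page 3 is evicted.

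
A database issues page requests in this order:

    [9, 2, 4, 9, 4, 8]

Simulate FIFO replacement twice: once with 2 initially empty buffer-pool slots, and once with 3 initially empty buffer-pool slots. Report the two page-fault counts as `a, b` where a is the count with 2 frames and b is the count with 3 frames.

5, 4

2 frames: F F F F . F → 5 faults.
3 frames: F F F . . F → 4 faults.
4 < 5: adding a frame reduced faults, as is typical.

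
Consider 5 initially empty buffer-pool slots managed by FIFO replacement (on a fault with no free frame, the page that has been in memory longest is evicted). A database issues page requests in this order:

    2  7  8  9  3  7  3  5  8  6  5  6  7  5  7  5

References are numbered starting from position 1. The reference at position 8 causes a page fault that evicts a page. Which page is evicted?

pos 1: 2 -> fault, frames [2]
pos 2: 7 -> fault, frames [2, 7]
pos 3: 8 -> fault, frames [2, 7, 8]
pos 4: 9 -> fault, frames [2, 7, 8, 9]
pos 5: 3 -> fault, frames [2, 7, 8, 9, 3]
pos 6: 7 -> hit
pos 7: 3 -> hit
pos 8: 5 -> fault, evict 2, frames [7, 8, 9, 3, 5]
At position 8, page 2 is evicted.

2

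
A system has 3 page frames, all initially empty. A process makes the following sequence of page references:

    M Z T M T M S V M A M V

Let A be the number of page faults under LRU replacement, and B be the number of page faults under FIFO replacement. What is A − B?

Under LRU: F F F . . . F F . F . . → 6 faults.
Under FIFO: F F F . . . F F F F . . → 7 faults.
A − B = 6 − 7 = -1.

-1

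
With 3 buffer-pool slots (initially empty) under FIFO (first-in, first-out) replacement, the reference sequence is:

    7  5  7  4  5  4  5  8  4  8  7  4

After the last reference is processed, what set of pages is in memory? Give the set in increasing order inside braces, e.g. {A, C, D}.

7 -> fault, frames [7]
5 -> fault, frames [7, 5]
7 -> hit
4 -> fault, frames [7, 5, 4]
5 -> hit
4 -> hit
5 -> hit
8 -> fault, evict 7, frames [5, 4, 8]
4 -> hit
8 -> hit
7 -> fault, evict 5, frames [4, 8, 7]
4 -> hit

{4, 7, 8}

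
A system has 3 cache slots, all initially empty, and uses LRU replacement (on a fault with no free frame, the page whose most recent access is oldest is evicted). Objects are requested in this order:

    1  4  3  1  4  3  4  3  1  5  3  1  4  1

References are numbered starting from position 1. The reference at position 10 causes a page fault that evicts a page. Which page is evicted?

pos 1: 1 -> fault, frames {1}
pos 2: 4 -> fault, frames {1,4}
pos 3: 3 -> fault, frames {1,4,3}
pos 4: 1 -> hit
pos 5: 4 -> hit
pos 6: 3 -> hit
pos 7: 4 -> hit
pos 8: 3 -> hit
pos 9: 1 -> hit
pos 10: 5 -> fault, evict 4, frames {3,1,5}
At position 10, page 4 is evicted.

4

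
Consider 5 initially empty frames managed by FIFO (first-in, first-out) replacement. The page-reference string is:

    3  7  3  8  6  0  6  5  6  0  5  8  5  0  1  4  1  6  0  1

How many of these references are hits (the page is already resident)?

3 -> fault, frames {3}
7 -> fault, frames {3,7}
3 -> hit
8 -> fault, frames {3,7,8}
6 -> fault, frames {3,7,8,6}
0 -> fault, frames {3,7,8,6,0}
6 -> hit
5 -> fault, evict 3, frames {7,8,6,0,5}
6 -> hit
0 -> hit
5 -> hit
8 -> hit
5 -> hit
0 -> hit
1 -> fault, evict 7, frames {8,6,0,5,1}
4 -> fault, evict 8, frames {6,0,5,1,4}
1 -> hit
6 -> hit
0 -> hit
1 -> hit
Hits: 12.

12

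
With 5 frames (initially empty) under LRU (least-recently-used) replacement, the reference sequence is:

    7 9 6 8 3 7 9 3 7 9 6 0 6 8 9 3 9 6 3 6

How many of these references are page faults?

7: miss, frames (7)
9: miss, frames (7 9)
6: miss, frames (7 9 6)
8: miss, frames (7 9 6 8)
3: miss, frames (7 9 6 8 3)
7: hit
9: hit
3: hit
7: hit
9: hit
6: hit
0: miss, evict 8, frames (3 7 9 6 0)
6: hit
8: miss, evict 3, frames (7 9 0 6 8)
9: hit
3: miss, evict 7, frames (0 6 8 9 3)
9: hit
6: hit
3: hit
6: hit
Page faults: 8.

8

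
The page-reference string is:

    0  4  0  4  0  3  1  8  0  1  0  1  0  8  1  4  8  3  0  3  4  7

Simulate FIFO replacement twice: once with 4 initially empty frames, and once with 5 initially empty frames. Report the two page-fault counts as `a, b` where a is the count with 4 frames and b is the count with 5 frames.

4 frames: F F . . . F F F F . . . . . . F . F . . . F → 9 faults.
5 frames: F F . . . F F F . . . . . . . . . . . . . F → 6 faults.
6 < 9: adding a frame reduced faults, as is typical.

9, 6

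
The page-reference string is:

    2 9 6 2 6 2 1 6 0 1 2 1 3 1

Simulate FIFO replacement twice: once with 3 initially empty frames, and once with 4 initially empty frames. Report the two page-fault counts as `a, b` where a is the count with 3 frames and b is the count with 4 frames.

8, 7

3 frames: F F F . . . F . F . F . F F → 8 faults.
4 frames: F F F . . . F . F . F . F . → 7 faults.
7 < 8: adding a frame reduced faults, as is typical.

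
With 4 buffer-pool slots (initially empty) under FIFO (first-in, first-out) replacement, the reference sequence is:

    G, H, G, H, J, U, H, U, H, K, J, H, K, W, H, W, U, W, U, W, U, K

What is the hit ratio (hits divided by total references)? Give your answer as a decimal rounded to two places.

G → fault, frames [G]
H → fault, frames [G, H]
G → hit
H → hit
J → fault, frames [G, H, J]
U → fault, frames [G, H, J, U]
H → hit
U → hit
H → hit
K → fault, evict G, frames [H, J, U, K]
J → hit
H → hit
K → hit
W → fault, evict H, frames [J, U, K, W]
H → fault, evict J, frames [U, K, W, H]
W → hit
U → hit
W → hit
U → hit
W → hit
U → hit
K → hit
Hits: 15 of 22 references → 15/22 = 0.6818.

0.68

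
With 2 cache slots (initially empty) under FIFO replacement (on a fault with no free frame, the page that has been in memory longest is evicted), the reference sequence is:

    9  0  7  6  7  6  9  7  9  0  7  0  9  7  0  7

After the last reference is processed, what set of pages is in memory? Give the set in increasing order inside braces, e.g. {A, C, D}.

{0, 7}

9: miss, frames (9)
0: miss, frames (9 0)
7: miss, evict 9, frames (0 7)
6: miss, evict 0, frames (7 6)
7: hit
6: hit
9: miss, evict 7, frames (6 9)
7: miss, evict 6, frames (9 7)
9: hit
0: miss, evict 9, frames (7 0)
7: hit
0: hit
9: miss, evict 7, frames (0 9)
7: miss, evict 0, frames (9 7)
0: miss, evict 9, frames (7 0)
7: hit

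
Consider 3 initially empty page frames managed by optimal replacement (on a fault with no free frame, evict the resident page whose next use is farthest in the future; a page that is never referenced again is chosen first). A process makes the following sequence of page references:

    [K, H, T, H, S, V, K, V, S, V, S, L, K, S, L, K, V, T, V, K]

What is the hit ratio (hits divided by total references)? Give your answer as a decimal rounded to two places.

0.60

K -> miss, frames [K]
H -> miss, frames [K, H]
T -> miss, frames [K, H, T]
H -> hit
S -> miss, evict H, frames [K, T, S]
V -> miss, evict T, frames [K, S, V]
K -> hit
V -> hit
S -> hit
V -> hit
S -> hit
L -> miss, evict V, frames [K, S, L]
K -> hit
S -> hit
L -> hit
K -> hit
V -> miss, evict L, frames [K, S, V]
T -> miss, evict S, frames [K, V, T]
V -> hit
K -> hit
Hits: 12 of 20 references → 12/20 = 0.6000.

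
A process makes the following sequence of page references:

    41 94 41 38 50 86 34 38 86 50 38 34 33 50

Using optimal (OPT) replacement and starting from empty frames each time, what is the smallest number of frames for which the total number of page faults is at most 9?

3

f=1: 14 faults
f=2: 10 faults
f=3: 8 faults
f=4: 7 faults
f=5: 7 faults
f=6: 7 faults
f=7: 7 faults
Smallest f with faults ≤ 9 is 3.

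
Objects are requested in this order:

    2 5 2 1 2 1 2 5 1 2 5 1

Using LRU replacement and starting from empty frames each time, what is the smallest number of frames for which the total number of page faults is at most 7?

f=1: 12 faults
f=2: 8 faults
f=3: 3 faults
Smallest f with faults ≤ 7 is 3.

3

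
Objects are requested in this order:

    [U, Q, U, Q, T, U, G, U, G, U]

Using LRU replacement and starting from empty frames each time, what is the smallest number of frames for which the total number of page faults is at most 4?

f=1: 10 faults
f=2: 5 faults
f=3: 4 faults
f=4: 4 faults
Smallest f with faults ≤ 4 is 3.

3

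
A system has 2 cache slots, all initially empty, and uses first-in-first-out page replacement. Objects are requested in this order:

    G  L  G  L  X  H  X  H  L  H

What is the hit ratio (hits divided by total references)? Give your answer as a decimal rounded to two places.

0.50

G → fault, frames [G]
L → fault, frames [G, L]
G → hit
L → hit
X → fault, evict G, frames [L, X]
H → fault, evict L, frames [X, H]
X → hit
H → hit
L → fault, evict X, frames [H, L]
H → hit
Hits: 5 of 10 references → 5/10 = 0.5000.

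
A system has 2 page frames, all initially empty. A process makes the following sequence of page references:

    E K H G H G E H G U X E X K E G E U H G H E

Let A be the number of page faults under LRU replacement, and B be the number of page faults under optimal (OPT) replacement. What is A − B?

Under LRU: F F F F . . F F F F F F . F F F . F F F . F → 17 faults.
Under OPT: F F F F . . F . F F F . . F . F . F F . . F → 13 faults.
A − B = 17 − 13 = 4.

4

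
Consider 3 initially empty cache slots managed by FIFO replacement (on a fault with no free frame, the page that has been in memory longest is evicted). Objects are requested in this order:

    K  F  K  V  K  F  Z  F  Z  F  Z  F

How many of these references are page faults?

4

K → fault, frames (K)
F → fault, frames (K F)
K → hit
V → fault, frames (K F V)
K → hit
F → hit
Z → fault, evict K, frames (F V Z)
F → hit
Z → hit
F → hit
Z → hit
F → hit
Page faults: 4.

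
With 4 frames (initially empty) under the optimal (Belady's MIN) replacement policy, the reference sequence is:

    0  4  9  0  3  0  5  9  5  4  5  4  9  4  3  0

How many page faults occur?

6

0 -> miss, frames [0]
4 -> miss, frames [0, 4]
9 -> miss, frames [0, 4, 9]
0 -> hit
3 -> miss, frames [0, 4, 9, 3]
0 -> hit
5 -> miss, evict 0, frames [4, 9, 3, 5]
9 -> hit
5 -> hit
4 -> hit
5 -> hit
4 -> hit
9 -> hit
4 -> hit
3 -> hit
0 -> miss, evict 5, frames [4, 9, 3, 0]
Page faults: 6.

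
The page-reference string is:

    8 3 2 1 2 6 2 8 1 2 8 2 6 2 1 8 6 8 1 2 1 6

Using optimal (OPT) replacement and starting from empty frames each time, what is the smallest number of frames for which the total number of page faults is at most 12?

f=1: 22 faults
f=2: 14 faults
f=3: 9 faults
f=4: 5 faults
f=5: 5 faults
Smallest f with faults ≤ 12 is 3.

3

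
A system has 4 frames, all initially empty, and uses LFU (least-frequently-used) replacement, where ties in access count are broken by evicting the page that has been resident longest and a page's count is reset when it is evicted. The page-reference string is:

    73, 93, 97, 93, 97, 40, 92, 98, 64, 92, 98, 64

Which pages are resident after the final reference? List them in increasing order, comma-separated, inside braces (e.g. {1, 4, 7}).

{64, 93, 97, 98}

73 → miss, frames [73]
93 → miss, frames [73, 93]
97 → miss, frames [73, 93, 97]
93 → hit
97 → hit
40 → miss, frames [73, 93, 97, 40]
92 → miss, evict 73, frames [93, 97, 40, 92]
98 → miss, evict 40, frames [93, 97, 92, 98]
64 → miss, evict 92, frames [93, 97, 98, 64]
92 → miss, evict 98, frames [93, 97, 64, 92]
98 → miss, evict 64, frames [93, 97, 92, 98]
64 → miss, evict 92, frames [93, 97, 98, 64]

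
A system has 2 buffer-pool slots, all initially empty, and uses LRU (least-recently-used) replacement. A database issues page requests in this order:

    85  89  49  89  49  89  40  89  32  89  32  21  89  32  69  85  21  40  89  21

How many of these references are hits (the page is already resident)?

6

85: miss, frames [85]
89: miss, frames [85, 89]
49: miss, evict 85, frames [89, 49]
89: hit
49: hit
89: hit
40: miss, evict 49, frames [89, 40]
89: hit
32: miss, evict 40, frames [89, 32]
89: hit
32: hit
21: miss, evict 89, frames [32, 21]
89: miss, evict 32, frames [21, 89]
32: miss, evict 21, frames [89, 32]
69: miss, evict 89, frames [32, 69]
85: miss, evict 32, frames [69, 85]
21: miss, evict 69, frames [85, 21]
40: miss, evict 85, frames [21, 40]
89: miss, evict 21, frames [40, 89]
21: miss, evict 40, frames [89, 21]
Hits: 6.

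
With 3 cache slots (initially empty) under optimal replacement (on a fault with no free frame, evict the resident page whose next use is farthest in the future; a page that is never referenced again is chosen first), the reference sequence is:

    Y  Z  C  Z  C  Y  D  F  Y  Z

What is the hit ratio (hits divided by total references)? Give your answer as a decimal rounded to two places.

Y -> miss, frames (Y)
Z -> miss, frames (Y Z)
C -> miss, frames (Y Z C)
Z -> hit
C -> hit
Y -> hit
D -> miss, evict C, frames (Y Z D)
F -> miss, evict D, frames (Y Z F)
Y -> hit
Z -> hit
Hits: 5 of 10 references → 5/10 = 0.5000.

0.50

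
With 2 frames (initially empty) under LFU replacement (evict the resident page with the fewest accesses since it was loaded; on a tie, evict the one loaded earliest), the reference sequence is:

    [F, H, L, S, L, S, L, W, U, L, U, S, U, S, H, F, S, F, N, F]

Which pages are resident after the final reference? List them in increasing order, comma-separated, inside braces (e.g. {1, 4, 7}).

{F, L}

F -> miss, frames {F}
H -> miss, frames {F,H}
L -> miss, evict F, frames {H,L}
S -> miss, evict H, frames {L,S}
L -> hit
S -> hit
L -> hit
W -> miss, evict S, frames {L,W}
U -> miss, evict W, frames {L,U}
L -> hit
U -> hit
S -> miss, evict U, frames {L,S}
U -> miss, evict S, frames {L,U}
S -> miss, evict U, frames {L,S}
H -> miss, evict S, frames {L,H}
F -> miss, evict H, frames {L,F}
S -> miss, evict F, frames {L,S}
F -> miss, evict S, frames {L,F}
N -> miss, evict F, frames {L,N}
F -> miss, evict N, frames {L,F}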